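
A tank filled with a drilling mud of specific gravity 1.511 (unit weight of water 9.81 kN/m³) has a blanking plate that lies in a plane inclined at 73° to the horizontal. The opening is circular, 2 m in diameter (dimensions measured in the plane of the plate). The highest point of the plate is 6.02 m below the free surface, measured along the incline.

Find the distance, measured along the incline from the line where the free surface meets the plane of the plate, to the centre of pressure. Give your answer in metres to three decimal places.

γ = 1.511 × 9.81 = 14.82291 kN/m³.
Let θ = 73° be the plate's angle to the horizontal; measure y along the incline from where the plane meets the free surface. Vertical depth h = y·sinθ with sinθ = 0.956305.
The centroid is at the centre, 1 m below the top of the plate, so y_c = 6.02 + 1 = 7.02 m and h_c = 7.02 × 0.956305 = 6.71326 m.
A = π(1)² = 3.14159 m².
Resultant F = γ·h_c·A = 14.82291 × 6.71326 × 3.14159 = 312.62 kN.
I_c = πr⁴/4 = π × 1⁴/4 = 0.785398 m⁴.
Centre of pressure: y_p = y_c + I_c/(y_c·A) = 7.02 + 0.785398/(7.02 × 3.14159) = 7.02 + 0.0356126 = 7.05561 m along the plane.

y_p = 7.056 m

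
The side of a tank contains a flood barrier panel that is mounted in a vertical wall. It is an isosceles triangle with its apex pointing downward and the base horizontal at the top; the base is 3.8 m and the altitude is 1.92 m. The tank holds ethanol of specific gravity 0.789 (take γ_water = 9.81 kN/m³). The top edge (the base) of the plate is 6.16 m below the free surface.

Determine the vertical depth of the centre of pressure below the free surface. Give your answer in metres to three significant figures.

γ = 0.789 × 9.81 = 7.74009 kN/m³.
With the apex down, the centroid sits h/3 = 1.92/3 = 0.64 m below the base (the top edge), so the centroid depth is h_c = 6.16 + 0.64 = 6.8 m.
A = ½ × 3.8 × 1.92 = 3.648 m².
Resultant F = γ·h_c·A = 7.74009 × 6.8 × 3.648 = 192.004 kN.
I_c = b·h³/36 = 3.8 × 1.92³/36 = 0.74711 m⁴.
Centre of pressure: y_p = y_c + I_c/(y_c·A) = 6.8 + 0.74711/(6.8 × 3.648) = 6.8 + 0.0301176 = 6.83012 m along the plane.

h_p = 6.83 m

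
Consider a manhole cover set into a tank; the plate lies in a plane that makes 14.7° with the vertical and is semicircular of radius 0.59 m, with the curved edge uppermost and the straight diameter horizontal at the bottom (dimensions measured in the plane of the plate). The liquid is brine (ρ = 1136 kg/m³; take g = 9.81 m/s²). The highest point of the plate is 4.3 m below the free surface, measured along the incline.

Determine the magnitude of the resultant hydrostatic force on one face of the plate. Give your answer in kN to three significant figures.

γ = ρg = 1136 × 9.81 / 1000 = 11.14416 kN/m³.
The plate makes 14.7° with the vertical, i.e. θ = 90° − 14.7° = 75.3° to the horizontal. Measuring y along the incline from the free-surface line, vertical depth h = y·sinθ with sinθ = 0.967268.
The centroid lies 4r/(3π) = 0.250404 m above the diameter, so r − 4r/(3π) = 0.59 − 0.250404 = 0.339596 m below the topmost point, so y_c = 4.3 + 0.339596 = 4.6396 m and h_c = 4.6396 × 0.967268 = 4.48774 m.
A = πr²/2 = π × 0.59²/2 = 0.546794 m².
Resultant F = γ·h_c·A = 11.14416 × 4.48774 × 0.546794 = 27.3463 kN.

F ≈ 27.3 kN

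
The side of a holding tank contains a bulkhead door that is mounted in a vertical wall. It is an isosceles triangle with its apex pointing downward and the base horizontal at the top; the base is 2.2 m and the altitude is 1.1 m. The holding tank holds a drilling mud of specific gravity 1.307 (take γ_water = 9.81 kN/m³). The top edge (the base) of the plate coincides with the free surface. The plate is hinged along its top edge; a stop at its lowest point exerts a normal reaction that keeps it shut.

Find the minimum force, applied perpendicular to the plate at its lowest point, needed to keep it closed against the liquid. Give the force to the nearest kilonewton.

γ = 1.307 × 9.81 = 12.82167 kN/m³.
With the apex down, the centroid sits h/3 = 1.1/3 = 0.366667 m below the base (the top edge), so the centroid depth is h_c = 0.366667 m.
A = ½ × 2.2 × 1.1 = 1.21 m².
Resultant F = γ·h_c·A = 12.82167 × 0.366667 × 1.21 = 5.68855 kN.
I_c = b·h³/36 = 2.2 × 1.1³/36 = 0.0813389 m⁴.
Centre of pressure: y_p = y_c + I_c/(y_c·A) = 0.366667 + 0.0813389/(0.366667 × 1.21) = 0.366667 + 0.183333 = 0.55 m along the plane.
The resultant acts 0.366667 + 0.183333 = 0.55 m (along the plate) below the hinge at the top edge, so the moment about the hinge is M = F × 0.55 = 5.68855 × 0.55 = 3.1287 kN·m.
A normal force at the bottom, 1.1 m from the hinge, must supply this moment: P = 3.1287/1.1 = 2.84427 kN.

P ≈ 3 kN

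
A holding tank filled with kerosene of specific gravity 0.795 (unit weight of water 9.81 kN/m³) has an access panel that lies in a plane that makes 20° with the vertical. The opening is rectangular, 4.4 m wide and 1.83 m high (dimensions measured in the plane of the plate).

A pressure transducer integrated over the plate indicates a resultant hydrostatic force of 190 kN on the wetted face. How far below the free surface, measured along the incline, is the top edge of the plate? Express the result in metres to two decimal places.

γ = 0.795 × 9.81 = 7.79895 kN/m³.
A = 4.4 × 1.83 = 8.052 m².
From F = γ·h_c·A, the centroid depth is h_c = 190/(7.79895 × 8.052) = 3.02562 m.
The plate makes 20° with the vertical, i.e. θ = 90° − 20° = 70° to the horizontal. Measuring y along the incline from the free-surface line, vertical depth h = y·sinθ with sinθ = 0.939693.
Along the incline, y_c = h_c/sinθ = 3.02562/0.939693 = 3.2198 m.
The centroid lies 1.83/2 = 0.915 m below the top edge, so the top edge sits at y_top = 3.2198 − 0.915 = 2.3048 m along the incline.

y_top ≈ 2.30 m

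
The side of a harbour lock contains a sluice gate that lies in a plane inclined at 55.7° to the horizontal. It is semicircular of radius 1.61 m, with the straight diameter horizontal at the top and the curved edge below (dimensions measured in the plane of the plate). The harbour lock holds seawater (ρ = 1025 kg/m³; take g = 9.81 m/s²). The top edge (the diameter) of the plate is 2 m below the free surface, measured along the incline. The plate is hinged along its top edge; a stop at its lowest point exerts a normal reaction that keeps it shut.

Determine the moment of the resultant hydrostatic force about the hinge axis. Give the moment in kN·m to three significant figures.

M ≈ 68.1 kN·m

γ = ρg = 1025 × 9.81 / 1000 = 10.05525 kN/m³.
Let θ = 55.7° be the plate's angle to the horizontal; measure y along the incline from where the plane meets the free surface. Vertical depth h = y·sinθ with sinθ = 0.826098.
The centroid of a semicircle lies 4r/(3π) = 0.683305 m from the diameter, here below the top edge, so y_c = 2 + 0.683305 = 2.6833 m and h_c = 2.6833 × 0.826098 = 2.21667 m.
A = πr²/2 = π × 1.61²/2 = 4.07166 m².
Resultant F = γ·h_c·A = 10.05525 × 2.21667 × 4.07166 = 90.7539 kN.
I_c = (π/8 − 8/(9π))·r⁴ = 0.109757 × 1.61⁴ = 0.737455 m⁴.
Centre of pressure: y_p = y_c + I_c/(y_c·A) = 2.6833 + 0.737455/(2.6833 × 4.07166) = 2.6833 + 0.0674986 = 2.7508 m along the plane.
The resultant acts 0.683305 + 0.0674986 = 0.750804 m (along the plate) below the hinge at the top edge, so the moment about the hinge is M = F × 0.750804 = 90.7539 × 0.750804 = 68.1384 kN·m.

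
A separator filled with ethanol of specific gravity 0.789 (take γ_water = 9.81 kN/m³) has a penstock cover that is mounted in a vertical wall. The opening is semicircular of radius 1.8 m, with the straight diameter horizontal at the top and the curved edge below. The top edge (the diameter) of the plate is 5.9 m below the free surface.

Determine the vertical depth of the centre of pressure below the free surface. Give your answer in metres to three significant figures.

h_p = 6.70 m

γ = 0.789 × 9.81 = 7.74009 kN/m³.
The centroid of a semicircle lies 4r/(3π) = 0.763944 m from the diameter, here below the top edge, so the centroid depth is h_c = 5.9 + 0.763944 = 6.66394 m.
A = πr²/2 = π × 1.8²/2 = 5.08938 m².
Resultant F = γ·h_c·A = 7.74009 × 6.66394 × 5.08938 = 262.508 kN.
I_c = (π/8 − 8/(9π))·r⁴ = 0.109757 × 1.8⁴ = 1.15219 m⁴.
Centre of pressure: y_p = y_c + I_c/(y_c·A) = 6.66394 + 1.15219/(6.66394 × 5.08938) = 6.66394 + 0.0339725 = 6.69791 m along the plane.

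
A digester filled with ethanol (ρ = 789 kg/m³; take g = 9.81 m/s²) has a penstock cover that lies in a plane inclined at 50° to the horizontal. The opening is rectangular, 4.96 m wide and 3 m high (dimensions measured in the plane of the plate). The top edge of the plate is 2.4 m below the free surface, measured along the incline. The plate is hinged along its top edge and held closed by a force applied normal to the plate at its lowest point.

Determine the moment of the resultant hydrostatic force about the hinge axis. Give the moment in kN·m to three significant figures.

γ = ρg = 789 × 9.81 / 1000 = 7.74009 kN/m³.
Let θ = 50° be the plate's angle to the horizontal; measure y along the incline from where the plane meets the free surface. Vertical depth h = y·sinθ with sinθ = 0.766044.
The centroid lies 3/2 = 1.5 m below the top edge, so y_c = 2.4 + 1.5 = 3.9 m and h_c = 3.9 × 0.766044 = 2.98757 m.
A = 4.96 × 3 = 14.88 m².
Resultant F = γ·h_c·A = 7.74009 × 2.98757 × 14.88 = 344.086 kN.
I_c = b·h³/12 = 4.96 × 3³/12 = 11.16 m⁴.
Centre of pressure: y_p = y_c + I_c/(y_c·A) = 3.9 + 11.16/(3.9 × 14.88) = 3.9 + 0.192308 = 4.09231 m along the plane.
The resultant acts 1.5 + 0.192308 = 1.69231 m (along the plate) below the hinge at the top edge, so the moment about the hinge is M = F × 1.69231 = 344.086 × 1.69231 = 582.3 kN·m.

M ≈ 582 kN·m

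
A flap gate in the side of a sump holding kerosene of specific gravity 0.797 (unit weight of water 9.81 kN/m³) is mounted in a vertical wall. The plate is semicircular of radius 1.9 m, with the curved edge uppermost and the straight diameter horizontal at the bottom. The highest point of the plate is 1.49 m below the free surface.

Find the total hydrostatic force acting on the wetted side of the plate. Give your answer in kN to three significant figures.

F ≈ 115 kN

γ = 0.797 × 9.81 = 7.81857 kN/m³.
The centroid lies 4r/(3π) = 0.806385 m above the diameter, so r − 4r/(3π) = 1.9 − 0.806385 = 1.09361 m below the topmost point, so the centroid depth is h_c = 1.49 + 1.09361 = 2.58361 m.
A = πr²/2 = π × 1.9²/2 = 5.67057 m².
Resultant F = γ·h_c·A = 7.81857 × 2.58361 × 5.67057 = 114.546 kN.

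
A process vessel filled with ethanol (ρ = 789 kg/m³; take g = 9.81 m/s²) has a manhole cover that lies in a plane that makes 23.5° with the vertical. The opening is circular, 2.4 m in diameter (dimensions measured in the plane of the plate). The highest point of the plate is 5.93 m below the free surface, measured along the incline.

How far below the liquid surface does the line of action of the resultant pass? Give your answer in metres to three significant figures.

h_p = 6.58 m

γ = ρg = 789 × 9.81 / 1000 = 7.74009 kN/m³.
The plate makes 23.5° with the vertical, i.e. θ = 90° − 23.5° = 66.5° to the horizontal. Measuring y along the incline from the free-surface line, vertical depth h = y·sinθ with sinθ = 0.917060.
The centroid is at the centre, 1.2 m below the top of the plate, so y_c = 5.93 + 1.2 = 7.13 m and h_c = 7.13 × 0.917060 = 6.53864 m.
A = π(1.2)² = 4.52389 m².
Resultant F = γ·h_c·A = 7.74009 × 6.53864 × 4.52389 = 228.953 kN.
I_c = πr⁴/4 = π × 1.2⁴/4 = 1.6286 m⁴.
Centre of pressure: y_p = y_c + I_c/(y_c·A) = 7.13 + 1.6286/(7.13 × 4.52389) = 7.13 + 0.0504909 = 7.18049 m along the plane.
Vertically, h_p = y_p·sinθ = 7.18049 × 0.917060 = 6.58494 m.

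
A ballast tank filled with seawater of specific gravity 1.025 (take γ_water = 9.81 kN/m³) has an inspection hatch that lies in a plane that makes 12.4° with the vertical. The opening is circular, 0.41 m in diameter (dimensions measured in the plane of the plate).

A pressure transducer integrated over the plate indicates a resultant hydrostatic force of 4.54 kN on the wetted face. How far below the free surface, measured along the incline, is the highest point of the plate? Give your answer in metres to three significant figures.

γ = 1.025 × 9.81 = 10.05525 kN/m³.
A = π(0.205)² = 0.132025 m².
From F = γ·h_c·A, the centroid depth is h_c = 4.54/(10.05525 × 0.132025) = 3.41985 m.
The plate makes 12.4° with the vertical, i.e. θ = 90° − 12.4° = 77.6° to the horizontal. Measuring y along the incline from the free-surface line, vertical depth h = y·sinθ with sinθ = 0.976672.
Along the incline, y_c = h_c/sinθ = 3.41985/0.976672 = 3.50153 m.
The centroid is at the centre, 0.205 m below the top of the plate, so the highest point sits at y_top = 3.50153 − 0.205 = 3.29653 m along the incline.

y_top ≈ 3.30 m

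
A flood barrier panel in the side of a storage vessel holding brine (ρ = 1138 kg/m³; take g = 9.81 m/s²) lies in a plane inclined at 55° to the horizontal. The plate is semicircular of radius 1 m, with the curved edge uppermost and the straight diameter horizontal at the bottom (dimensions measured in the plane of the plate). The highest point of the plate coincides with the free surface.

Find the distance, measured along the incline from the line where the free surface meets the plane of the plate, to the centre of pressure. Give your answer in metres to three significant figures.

y_p = 0.697 m

γ = ρg = 1138 × 9.81 / 1000 = 11.16378 kN/m³.
Let θ = 55° be the plate's angle to the horizontal; measure y along the incline from where the plane meets the free surface. Vertical depth h = y·sinθ with sinθ = 0.819152.
The centroid lies 4r/(3π) = 0.424413 m above the diameter, so r − 4r/(3π) = 1 − 0.424413 = 0.575587 m below the topmost point, so y_c = 0.575587 m and h_c = 0.575587 × 0.819152 = 0.471493 m.
A = πr²/2 = π × 1²/2 = 1.5708 m².
Resultant F = γ·h_c·A = 11.16378 × 0.471493 × 1.5708 = 8.26813 kN.
I_c = (π/8 − 8/(9π))·r⁴ = 0.109757 × 1⁴ = 0.109757 m⁴.
Centre of pressure: y_p = y_c + I_c/(y_c·A) = 0.575587 + 0.109757/(0.575587 × 1.5708) = 0.575587 + 0.121395 = 0.696982 m along the plane.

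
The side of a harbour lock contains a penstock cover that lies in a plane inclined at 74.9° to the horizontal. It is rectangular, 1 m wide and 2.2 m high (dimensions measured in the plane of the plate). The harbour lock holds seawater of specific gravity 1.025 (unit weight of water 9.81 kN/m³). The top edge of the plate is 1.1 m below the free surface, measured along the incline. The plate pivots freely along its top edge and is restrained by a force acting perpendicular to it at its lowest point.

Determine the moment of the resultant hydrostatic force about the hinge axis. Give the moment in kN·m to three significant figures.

γ = 1.025 × 9.81 = 10.05525 kN/m³.
Let θ = 74.9° be the plate's angle to the horizontal; measure y along the incline from where the plane meets the free surface. Vertical depth h = y·sinθ with sinθ = 0.965473.
The centroid lies 2.2/2 = 1.1 m below the top edge, so y_c = 1.1 + 1.1 = 2.2 m and h_c = 2.2 × 0.965473 = 2.12404 m.
A = 1 × 2.2 = 2.2 m².
Resultant F = γ·h_c·A = 10.05525 × 2.12404 × 2.2 = 46.9871 kN.
I_c = b·h³/12 = 1 × 2.2³/12 = 0.887333 m⁴.
Centre of pressure: y_p = y_c + I_c/(y_c·A) = 2.2 + 0.887333/(2.2 × 2.2) = 2.2 + 0.183333 = 2.38333 m along the plane.
The resultant acts 1.1 + 0.183333 = 1.28333 m (along the plate) below the hinge at the top edge, so the moment about the hinge is M = F × 1.28333 = 46.9871 × 1.28333 = 60.3 kN·m.

M ≈ 60.3 kN·m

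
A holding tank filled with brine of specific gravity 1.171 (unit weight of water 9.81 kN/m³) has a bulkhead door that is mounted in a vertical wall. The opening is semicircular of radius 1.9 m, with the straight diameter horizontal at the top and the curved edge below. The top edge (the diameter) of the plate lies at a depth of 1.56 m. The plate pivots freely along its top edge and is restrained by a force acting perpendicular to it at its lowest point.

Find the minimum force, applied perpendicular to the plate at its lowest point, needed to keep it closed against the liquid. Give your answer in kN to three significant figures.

P ≈ 74.1 kN

γ = 1.171 × 9.81 = 11.48751 kN/m³.
The centroid of a semicircle lies 4r/(3π) = 0.806385 m from the diameter, here below the top edge, so the centroid depth is h_c = 1.56 + 0.806385 = 2.36639 m.
A = πr²/2 = π × 1.9²/2 = 5.67057 m².
Resultant F = γ·h_c·A = 11.48751 × 2.36639 × 5.67057 = 154.148 kN.
I_c = (π/8 − 8/(9π))·r⁴ = 0.109757 × 1.9⁴ = 1.43036 m⁴.
Centre of pressure: y_p = y_c + I_c/(y_c·A) = 2.36639 + 1.43036/(2.36639 × 5.67057) = 2.36639 + 0.106594 = 2.47298 m along the plane.
The resultant acts 0.806385 + 0.106594 = 0.912979 m (along the plate) below the hinge at the top edge, so the moment about the hinge is M = F × 0.912979 = 154.148 × 0.912979 = 140.734 kN·m.
A normal force at the bottom, 1.9 m from the hinge, must supply this moment: P = 140.734/1.9 = 74.0705 kN.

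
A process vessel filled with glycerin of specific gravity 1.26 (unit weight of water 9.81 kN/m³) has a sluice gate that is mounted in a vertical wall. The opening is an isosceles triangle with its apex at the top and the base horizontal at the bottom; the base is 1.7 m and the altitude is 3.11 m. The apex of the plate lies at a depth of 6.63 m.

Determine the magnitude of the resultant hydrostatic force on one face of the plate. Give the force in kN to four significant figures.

γ = 1.26 × 9.81 = 12.3606 kN/m³.
With the apex up, the centroid sits 2h/3 = 2 × 3.11/3 = 2.07333 m below the apex, so the centroid depth is h_c = 6.63 + 2.07333 = 8.70333 m.
A = ½ × 1.7 × 3.11 = 2.6435 m².
Resultant F = γ·h_c·A = 12.3606 × 8.70333 × 2.6435 = 284.383 kN.

F ≈ 284.4 kN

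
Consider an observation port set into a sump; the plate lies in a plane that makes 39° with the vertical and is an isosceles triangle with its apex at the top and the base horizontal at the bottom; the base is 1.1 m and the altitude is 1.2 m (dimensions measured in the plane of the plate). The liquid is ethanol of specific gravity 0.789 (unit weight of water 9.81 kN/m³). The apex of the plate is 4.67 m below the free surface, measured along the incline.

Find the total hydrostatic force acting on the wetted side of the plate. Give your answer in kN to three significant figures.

F ≈ 21.7 kN

γ = 0.789 × 9.81 = 7.74009 kN/m³.
The plate makes 39° with the vertical, i.e. θ = 90° − 39° = 51° to the horizontal. Measuring y along the incline from the free-surface line, vertical depth h = y·sinθ with sinθ = 0.777146.
With the apex up, the centroid sits 2h/3 = 2 × 1.2/3 = 0.8 m below the apex, so y_c = 4.67 + 0.8 = 5.47 m and h_c = 5.47 × 0.777146 = 4.25099 m.
A = ½ × 1.1 × 1.2 = 0.66 m².
Resultant F = γ·h_c·A = 7.74009 × 4.25099 × 0.66 = 21.716 kN.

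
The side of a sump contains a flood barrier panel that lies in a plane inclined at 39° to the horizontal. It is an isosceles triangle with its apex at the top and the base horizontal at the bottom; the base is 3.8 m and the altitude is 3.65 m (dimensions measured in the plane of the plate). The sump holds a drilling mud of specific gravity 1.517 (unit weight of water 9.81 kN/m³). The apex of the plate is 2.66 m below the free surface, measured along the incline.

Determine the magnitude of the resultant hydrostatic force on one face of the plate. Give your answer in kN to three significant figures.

F ≈ 331 kN

γ = 1.517 × 9.81 = 14.88177 kN/m³.
Let θ = 39° be the plate's angle to the horizontal; measure y along the incline from where the plane meets the free surface. Vertical depth h = y·sinθ with sinθ = 0.629320.
With the apex up, the centroid sits 2h/3 = 2 × 3.65/3 = 2.43333 m below the apex, so y_c = 2.66 + 2.43333 = 5.09333 m and h_c = 5.09333 × 0.629320 = 3.20533 m.
A = ½ × 3.8 × 3.65 = 6.935 m².
Resultant F = γ·h_c·A = 14.88177 × 3.20533 × 6.935 = 330.806 kN.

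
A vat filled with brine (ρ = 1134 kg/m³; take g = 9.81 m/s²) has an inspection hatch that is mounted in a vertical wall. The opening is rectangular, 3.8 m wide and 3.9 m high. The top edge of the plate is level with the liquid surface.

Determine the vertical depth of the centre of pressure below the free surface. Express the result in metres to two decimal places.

γ = ρg = 1134 × 9.81 / 1000 = 11.12454 kN/m³.
The centroid lies 3.9/2 = 1.95 m below the top edge, so the centroid depth is h_c = 1.95 m.
A = 3.8 × 3.9 = 14.82 m².
Resultant F = γ·h_c·A = 11.12454 × 1.95 × 14.82 = 321.488 kN.
I_c = b·h³/12 = 3.8 × 3.9³/12 = 18.7843 m⁴.
Centre of pressure: y_p = y_c + I_c/(y_c·A) = 1.95 + 18.7843/(1.95 × 14.82) = 1.95 + 0.649998 = 2.6 m along the plane.

h_p = 2.60 m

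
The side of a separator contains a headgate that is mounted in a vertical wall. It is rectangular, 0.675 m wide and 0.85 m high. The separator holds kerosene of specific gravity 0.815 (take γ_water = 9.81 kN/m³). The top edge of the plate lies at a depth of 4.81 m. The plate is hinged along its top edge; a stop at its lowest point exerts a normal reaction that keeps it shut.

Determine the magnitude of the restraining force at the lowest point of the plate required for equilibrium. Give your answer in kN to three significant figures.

P ≈ 12.3 kN

γ = 0.815 × 9.81 = 7.99515 kN/m³.
The centroid lies 0.85/2 = 0.425 m below the top edge, so the centroid depth is h_c = 4.81 + 0.425 = 5.235 m.
A = 0.675 × 0.85 = 0.57375 m².
Resultant F = γ·h_c·A = 7.99515 × 5.235 × 0.57375 = 24.0141 kN.
I_c = b·h³/12 = 0.675 × 0.85³/12 = 0.0345445 m⁴.
Centre of pressure: y_p = y_c + I_c/(y_c·A) = 5.235 + 0.0345445/(5.235 × 0.57375) = 5.235 + 0.0115011 = 5.2465 m along the plane.
The resultant acts 0.425 + 0.0115011 = 0.436501 m (along the plate) below the hinge at the top edge, so the moment about the hinge is M = F × 0.436501 = 24.0141 × 0.436501 = 10.4822 kN·m.
A normal force at the bottom, 0.85 m from the hinge, must supply this moment: P = 10.4822/0.85 = 12.332 kN.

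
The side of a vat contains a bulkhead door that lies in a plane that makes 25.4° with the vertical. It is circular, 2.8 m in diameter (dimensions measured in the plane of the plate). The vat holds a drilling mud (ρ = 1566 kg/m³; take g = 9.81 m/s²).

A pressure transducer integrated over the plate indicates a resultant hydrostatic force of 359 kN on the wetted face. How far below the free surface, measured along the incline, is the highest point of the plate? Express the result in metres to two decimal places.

γ = ρg = 1566 × 9.81 / 1000 = 15.36246 kN/m³.
A = π(1.4)² = 6.15752 m².
From F = γ·h_c·A, the centroid depth is h_c = 359/(15.36246 × 6.15752) = 3.79514 m.
The plate makes 25.4° with the vertical, i.e. θ = 90° − 25.4° = 64.6° to the horizontal. Measuring y along the incline from the free-surface line, vertical depth h = y·sinθ with sinθ = 0.903335.
Along the incline, y_c = h_c/sinθ = 3.79514/0.903335 = 4.20125 m.
The centroid is at the centre, 1.4 m below the top of the plate, so the highest point sits at y_top = 4.20125 − 1.4 = 2.80125 m along the incline.

y_top ≈ 2.80 m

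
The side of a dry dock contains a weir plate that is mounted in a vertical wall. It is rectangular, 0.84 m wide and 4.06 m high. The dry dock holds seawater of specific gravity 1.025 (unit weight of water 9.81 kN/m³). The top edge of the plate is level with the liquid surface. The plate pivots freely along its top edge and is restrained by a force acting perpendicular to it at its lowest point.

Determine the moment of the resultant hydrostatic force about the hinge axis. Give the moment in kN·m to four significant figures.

γ = 1.025 × 9.81 = 10.05525 kN/m³.
The centroid lies 4.06/2 = 2.03 m below the top edge, so the centroid depth is h_c = 2.03 m.
A = 0.84 × 4.06 = 3.4104 m².
Resultant F = γ·h_c·A = 10.05525 × 2.03 × 3.4104 = 69.6136 kN.
I_c = b·h³/12 = 0.84 × 4.06³/12 = 4.68464 m⁴.
Centre of pressure: y_p = y_c + I_c/(y_c·A) = 2.03 + 4.68464/(2.03 × 3.4104) = 2.03 + 0.676667 = 2.70667 m along the plane.
The resultant acts 2.03 + 0.676667 = 2.70667 m (along the plate) below the hinge at the top edge, so the moment about the hinge is M = F × 2.70667 = 69.6136 × 2.70667 = 188.421 kN·m.

M ≈ 188.4 kN·m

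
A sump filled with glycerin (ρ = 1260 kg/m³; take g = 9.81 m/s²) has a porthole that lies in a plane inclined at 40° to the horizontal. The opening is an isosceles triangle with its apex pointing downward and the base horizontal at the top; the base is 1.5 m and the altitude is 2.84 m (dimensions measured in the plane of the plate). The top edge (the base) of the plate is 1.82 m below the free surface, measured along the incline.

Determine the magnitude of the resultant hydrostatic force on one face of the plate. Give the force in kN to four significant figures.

γ = ρg = 1260 × 9.81 / 1000 = 12.3606 kN/m³.
Let θ = 40° be the plate's angle to the horizontal; measure y along the incline from where the plane meets the free surface. Vertical depth h = y·sinθ with sinθ = 0.642788.
With the apex down, the centroid sits h/3 = 2.84/3 = 0.946667 m below the base (the top edge), so y_c = 1.82 + 0.946667 = 2.76667 m and h_c = 2.76667 × 0.642788 = 1.77838 m.
A = ½ × 1.5 × 2.84 = 2.13 m².
Resultant F = γ·h_c·A = 12.3606 × 1.77838 × 2.13 = 46.8213 kN.

F ≈ 46.82 kN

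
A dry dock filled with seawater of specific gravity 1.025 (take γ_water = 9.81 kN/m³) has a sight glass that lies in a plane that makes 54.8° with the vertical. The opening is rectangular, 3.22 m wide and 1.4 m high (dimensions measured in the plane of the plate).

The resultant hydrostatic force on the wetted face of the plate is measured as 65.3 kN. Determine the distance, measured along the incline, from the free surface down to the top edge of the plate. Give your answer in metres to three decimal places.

γ = 1.025 × 9.81 = 10.05525 kN/m³.
A = 3.22 × 1.4 = 4.508 m².
From F = γ·h_c·A, the centroid depth is h_c = 65.3/(10.05525 × 4.508) = 1.44058 m.
The plate makes 54.8° with the vertical, i.e. θ = 90° − 54.8° = 35.2° to the horizontal. Measuring y along the incline from the free-surface line, vertical depth h = y·sinθ with sinθ = 0.576432.
Along the incline, y_c = h_c/sinθ = 1.44058/0.576432 = 2.49913 m.
The centroid lies 1.4/2 = 0.7 m below the top edge, so the top edge sits at y_top = 2.49913 − 0.7 = 1.79913 m along the incline.

y_top ≈ 1.799 m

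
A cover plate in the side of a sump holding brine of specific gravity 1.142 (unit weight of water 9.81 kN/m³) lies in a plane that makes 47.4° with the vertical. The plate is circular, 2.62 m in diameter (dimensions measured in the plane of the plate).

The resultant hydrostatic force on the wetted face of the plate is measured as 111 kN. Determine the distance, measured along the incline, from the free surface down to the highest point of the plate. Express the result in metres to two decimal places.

y_top ≈ 1.41 m

γ = 1.142 × 9.81 = 11.20302 kN/m³.
A = π(1.31)² = 5.39129 m².
From F = γ·h_c·A, the centroid depth is h_c = 111/(11.20302 × 5.39129) = 1.83779 m.
The plate makes 47.4° with the vertical, i.e. θ = 90° − 47.4° = 42.6° to the horizontal. Measuring y along the incline from the free-surface line, vertical depth h = y·sinθ with sinθ = 0.676876.
Along the incline, y_c = h_c/sinθ = 1.83779/0.676876 = 2.71511 m.
The centroid is at the centre, 1.31 m below the top of the plate, so the highest point sits at y_top = 2.71511 − 1.31 = 1.40511 m along the incline.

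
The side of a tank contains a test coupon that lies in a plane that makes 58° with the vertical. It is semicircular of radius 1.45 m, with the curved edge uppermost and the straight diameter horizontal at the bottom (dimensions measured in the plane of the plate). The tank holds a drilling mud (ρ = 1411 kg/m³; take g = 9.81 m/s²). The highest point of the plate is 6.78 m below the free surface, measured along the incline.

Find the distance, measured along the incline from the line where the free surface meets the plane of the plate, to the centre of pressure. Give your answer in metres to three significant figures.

γ = ρg = 1411 × 9.81 / 1000 = 13.84191 kN/m³.
The plate makes 58° with the vertical, i.e. θ = 90° − 58° = 32° to the horizontal. Measuring y along the incline from the free-surface line, vertical depth h = y·sinθ with sinθ = 0.529919.
The centroid lies 4r/(3π) = 0.615399 m above the diameter, so r − 4r/(3π) = 1.45 − 0.615399 = 0.834601 m below the topmost point, so y_c = 6.78 + 0.834601 = 7.6146 m and h_c = 7.6146 × 0.529919 = 4.03512 m.
A = πr²/2 = π × 1.45²/2 = 3.3026 m².
Resultant F = γ·h_c·A = 13.84191 × 4.03512 × 3.3026 = 184.463 kN.
I_c = (π/8 − 8/(9π))·r⁴ = 0.109757 × 1.45⁴ = 0.485182 m⁴.
Centre of pressure: y_p = y_c + I_c/(y_c·A) = 7.6146 + 0.485182/(7.6146 × 3.3026) = 7.6146 + 0.0192931 = 7.63389 m along the plane.

y_p = 7.63 m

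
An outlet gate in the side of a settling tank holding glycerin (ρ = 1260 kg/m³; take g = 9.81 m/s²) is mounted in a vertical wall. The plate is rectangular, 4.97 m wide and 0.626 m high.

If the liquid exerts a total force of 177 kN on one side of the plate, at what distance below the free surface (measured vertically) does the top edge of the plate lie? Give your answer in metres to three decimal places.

d_top ≈ 4.290 m

γ = ρg = 1260 × 9.81 / 1000 = 12.3606 kN/m³.
A = 4.97 × 0.626 = 3.11122 m².
From F = γ·h_c·A, the centroid depth is h_c = 177/(12.3606 × 3.11122) = 4.6026 m.
The centroid lies 0.626/2 = 0.313 m below the top edge, so the top edge sits at h_top = 4.6026 − 0.313 = 4.2896 m below the surface.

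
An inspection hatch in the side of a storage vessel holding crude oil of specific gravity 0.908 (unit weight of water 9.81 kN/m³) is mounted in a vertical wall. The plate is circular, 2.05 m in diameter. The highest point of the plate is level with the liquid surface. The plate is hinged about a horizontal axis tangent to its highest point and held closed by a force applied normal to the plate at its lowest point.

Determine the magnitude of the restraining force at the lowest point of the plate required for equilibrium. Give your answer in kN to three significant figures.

γ = 0.908 × 9.81 = 8.90748 kN/m³.
The centroid is at the centre, 1.025 m below the top of the plate, so the centroid depth is h_c = 1.025 m.
A = π(1.025)² = 3.30064 m².
Resultant F = γ·h_c·A = 8.90748 × 1.025 × 3.30064 = 30.1354 kN.
I_c = πr⁴/4 = π × 1.025⁴/4 = 0.866933 m⁴.
Centre of pressure: y_p = y_c + I_c/(y_c·A) = 1.025 + 0.866933/(1.025 × 3.30064) = 1.025 + 0.25625 = 1.28125 m along the plane.
The resultant acts 1.025 + 0.25625 = 1.28125 m (along the plate) below the hinge at the top edge, so the moment about the hinge is M = F × 1.28125 = 30.1354 × 1.28125 = 38.611 kN·m.
A normal force at the bottom, 2.05 m from the hinge, must supply this moment: P = 38.611/2.05 = 18.8346 kN.

P ≈ 18.8 kN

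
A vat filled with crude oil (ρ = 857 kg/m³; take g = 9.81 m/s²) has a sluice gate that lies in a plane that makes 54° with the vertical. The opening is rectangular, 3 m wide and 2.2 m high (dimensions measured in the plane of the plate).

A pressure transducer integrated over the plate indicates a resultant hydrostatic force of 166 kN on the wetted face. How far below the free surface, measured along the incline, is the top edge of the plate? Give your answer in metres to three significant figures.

γ = ρg = 857 × 9.81 / 1000 = 8.40717 kN/m³.
A = 3 × 2.2 = 6.6 m².
From F = γ·h_c·A, the centroid depth is h_c = 166/(8.40717 × 6.6) = 2.99167 m.
The plate makes 54° with the vertical, i.e. θ = 90° − 54° = 36° to the horizontal. Measuring y along the incline from the free-surface line, vertical depth h = y·sinθ with sinθ = 0.587785.
Along the incline, y_c = h_c/sinθ = 2.99167/0.587785 = 5.08974 m.
The centroid lies 2.2/2 = 1.1 m below the top edge, so the top edge sits at y_top = 5.08974 − 1.1 = 3.98974 m along the incline.

y_top ≈ 3.99 m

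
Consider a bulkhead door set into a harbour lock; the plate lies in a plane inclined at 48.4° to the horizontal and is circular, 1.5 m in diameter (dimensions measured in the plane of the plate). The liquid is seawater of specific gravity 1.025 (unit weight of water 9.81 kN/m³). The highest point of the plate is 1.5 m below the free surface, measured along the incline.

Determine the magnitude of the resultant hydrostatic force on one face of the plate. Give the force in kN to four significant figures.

γ = 1.025 × 9.81 = 10.05525 kN/m³.
Let θ = 48.4° be the plate's angle to the horizontal; measure y along the incline from where the plane meets the free surface. Vertical depth h = y·sinθ with sinθ = 0.747798.
The centroid is at the centre, 0.75 m below the top of the plate, so y_c = 1.5 + 0.75 = 2.25 m and h_c = 2.25 × 0.747798 = 1.68255 m.
A = π(0.75)² = 1.76715 m².
Resultant F = γ·h_c·A = 10.05525 × 1.68255 × 1.76715 = 29.8975 kN.

F ≈ 29.90 kN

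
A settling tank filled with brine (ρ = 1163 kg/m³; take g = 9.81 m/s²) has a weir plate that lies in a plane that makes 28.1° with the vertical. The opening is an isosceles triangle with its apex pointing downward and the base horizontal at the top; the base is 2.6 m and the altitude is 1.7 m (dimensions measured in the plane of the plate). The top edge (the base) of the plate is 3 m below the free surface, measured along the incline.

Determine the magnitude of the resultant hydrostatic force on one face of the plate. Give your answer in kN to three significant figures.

γ = ρg = 1163 × 9.81 / 1000 = 11.40903 kN/m³.
The plate makes 28.1° with the vertical, i.e. θ = 90° − 28.1° = 61.9° to the horizontal. Measuring y along the incline from the free-surface line, vertical depth h = y·sinθ with sinθ = 0.882127.
With the apex down, the centroid sits h/3 = 1.7/3 = 0.566667 m below the base (the top edge), so y_c = 3 + 0.566667 = 3.56667 m and h_c = 3.56667 × 0.882127 = 3.14626 m.
A = ½ × 2.6 × 1.7 = 2.21 m².
Resultant F = γ·h_c·A = 11.40903 × 3.14626 × 2.21 = 79.3297 kN.

F ≈ 79.3 kN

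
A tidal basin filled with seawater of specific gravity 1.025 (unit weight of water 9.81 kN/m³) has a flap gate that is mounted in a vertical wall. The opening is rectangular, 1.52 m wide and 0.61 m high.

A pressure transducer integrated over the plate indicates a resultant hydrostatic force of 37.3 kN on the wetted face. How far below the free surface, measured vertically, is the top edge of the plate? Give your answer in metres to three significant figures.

d_top ≈ 3.70 m

γ = 1.025 × 9.81 = 10.05525 kN/m³.
A = 1.52 × 0.61 = 0.9272 m².
From F = γ·h_c·A, the centroid depth is h_c = 37.3/(10.05525 × 0.9272) = 4.00076 m.
The centroid lies 0.61/2 = 0.305 m below the top edge, so the top edge sits at h_top = 4.00076 − 0.305 = 3.69576 m below the surface.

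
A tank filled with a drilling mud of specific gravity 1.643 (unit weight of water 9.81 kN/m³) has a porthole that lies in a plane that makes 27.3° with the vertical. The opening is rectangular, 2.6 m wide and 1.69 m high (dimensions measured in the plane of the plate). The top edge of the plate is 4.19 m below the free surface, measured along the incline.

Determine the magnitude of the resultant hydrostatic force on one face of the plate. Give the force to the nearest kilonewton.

F ≈ 317 kN

γ = 1.643 × 9.81 = 16.11783 kN/m³.
The plate makes 27.3° with the vertical, i.e. θ = 90° − 27.3° = 62.7° to the horizontal. Measuring y along the incline from the free-surface line, vertical depth h = y·sinθ with sinθ = 0.888617.
The centroid lies 1.69/2 = 0.845 m below the top edge, so y_c = 4.19 + 0.845 = 5.035 m and h_c = 5.035 × 0.888617 = 4.47419 m.
A = 2.6 × 1.69 = 4.394 m².
Resultant F = γ·h_c·A = 16.11783 × 4.47419 × 4.394 = 316.87 kN.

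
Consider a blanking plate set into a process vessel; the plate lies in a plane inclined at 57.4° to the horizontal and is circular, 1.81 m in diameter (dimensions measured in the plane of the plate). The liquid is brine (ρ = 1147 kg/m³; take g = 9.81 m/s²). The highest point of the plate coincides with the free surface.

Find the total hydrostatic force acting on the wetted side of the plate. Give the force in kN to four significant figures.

F ≈ 22.07 kN

γ = ρg = 1147 × 9.81 / 1000 = 11.25207 kN/m³.
Let θ = 57.4° be the plate's angle to the horizontal; measure y along the incline from where the plane meets the free surface. Vertical depth h = y·sinθ with sinθ = 0.842452.
The centroid is at the centre, 0.905 m below the top of the plate, so y_c = 0.905 m and h_c = 0.905 × 0.842452 = 0.762419 m.
A = π(0.905)² = 2.57304 m².
Resultant F = γ·h_c·A = 11.25207 × 0.762419 × 2.57304 = 22.0736 kN.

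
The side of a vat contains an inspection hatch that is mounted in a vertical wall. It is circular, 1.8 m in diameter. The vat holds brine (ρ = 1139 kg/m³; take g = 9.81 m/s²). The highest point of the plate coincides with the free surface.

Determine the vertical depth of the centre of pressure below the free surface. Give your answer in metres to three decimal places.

γ = ρg = 1139 × 9.81 / 1000 = 11.17359 kN/m³.
The centroid is at the centre, 0.9 m below the top of the plate, so the centroid depth is h_c = 0.9 m.
A = π(0.9)² = 2.54469 m².
Resultant F = γ·h_c·A = 11.17359 × 0.9 × 2.54469 = 25.59 kN.
I_c = πr⁴/4 = π × 0.9⁴/4 = 0.5153 m⁴.
Centre of pressure: y_p = y_c + I_c/(y_c·A) = 0.9 + 0.5153/(0.9 × 2.54469) = 0.9 + 0.225 = 1.125 m along the plane.

h_p = 1.125 m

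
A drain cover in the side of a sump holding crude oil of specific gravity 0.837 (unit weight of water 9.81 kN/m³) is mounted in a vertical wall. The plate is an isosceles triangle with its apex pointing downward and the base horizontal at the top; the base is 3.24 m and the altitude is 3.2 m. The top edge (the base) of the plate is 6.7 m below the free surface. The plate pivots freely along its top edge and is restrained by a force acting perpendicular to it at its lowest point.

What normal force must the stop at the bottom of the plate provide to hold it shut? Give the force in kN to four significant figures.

P ≈ 117.8 kN

γ = 0.837 × 9.81 = 8.21097 kN/m³.
With the apex down, the centroid sits h/3 = 3.2/3 = 1.06667 m below the base (the top edge), so the centroid depth is h_c = 6.7 + 1.06667 = 7.76667 m.
A = ½ × 3.24 × 3.2 = 5.184 m².
Resultant F = γ·h_c·A = 8.21097 × 7.76667 × 5.184 = 330.594 kN.
I_c = b·h³/36 = 3.24 × 3.2³/36 = 2.94912 m⁴.
Centre of pressure: y_p = y_c + I_c/(y_c·A) = 7.76667 + 2.94912/(7.76667 × 5.184) = 7.76667 + 0.0732475 = 7.83992 m along the plane.
The resultant acts 1.06667 + 0.0732475 = 1.13992 m (along the plate) below the hinge at the top edge, so the moment about the hinge is M = F × 1.13992 = 330.594 × 1.13992 = 376.851 kN·m.
A normal force at the bottom, 3.2 m from the hinge, must supply this moment: P = 376.851/3.2 = 117.766 kN.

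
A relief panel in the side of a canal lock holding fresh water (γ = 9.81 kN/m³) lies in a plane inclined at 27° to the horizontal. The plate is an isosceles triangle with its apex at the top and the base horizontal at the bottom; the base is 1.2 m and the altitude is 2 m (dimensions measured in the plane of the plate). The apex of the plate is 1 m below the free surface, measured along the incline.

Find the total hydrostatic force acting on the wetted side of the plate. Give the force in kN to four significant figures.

F ≈ 12.47 kN

γ = 9.81 kN/m³.
Let θ = 27° be the plate's angle to the horizontal; measure y along the incline from where the plane meets the free surface. Vertical depth h = y·sinθ with sinθ = 0.453990.
With the apex up, the centroid sits 2h/3 = 2 × 2/3 = 1.33333 m below the apex, so y_c = 1 + 1.33333 = 2.33333 m and h_c = 2.33333 × 0.453990 = 1.05931 m.
A = ½ × 1.2 × 2 = 1.2 m².
Resultant F = γ·h_c·A = 9.81 × 1.05931 × 1.2 = 12.4702 kN.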